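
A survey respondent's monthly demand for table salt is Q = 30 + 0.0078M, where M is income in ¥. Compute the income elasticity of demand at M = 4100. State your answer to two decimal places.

At M = 4100: Q = 61.980.
dQ/dM = 0.0078.
η = (dQ/dM)·(M/Q) = 0.0078 × (4100/61.980) = 0.52.

0.52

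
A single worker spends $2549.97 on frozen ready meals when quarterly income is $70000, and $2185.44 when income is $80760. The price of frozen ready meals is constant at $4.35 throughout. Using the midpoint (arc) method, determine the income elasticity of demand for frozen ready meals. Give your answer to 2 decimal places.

With a constant price, Q₁ = 2549.97/4.35 = 586.200 and Q₂ = 2185.44/4.35 = 502.400 (equivalently, work directly with expenditure since P cancels).
Midpoint %ΔQ = (2185.44 − 2549.97)/2367.71 = -0.15396; midpoint %ΔI = (80760 − 70000)/75380 = 0.14274.
η = -0.15396 / 0.14274 = -1.08.

-1.08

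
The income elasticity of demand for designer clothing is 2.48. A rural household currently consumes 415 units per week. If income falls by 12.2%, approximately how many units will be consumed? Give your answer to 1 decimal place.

289.4

%ΔQ ≈ η × %ΔI = 2.48 × (-12.2%) = -30.256%.
New Q ≈ 415 × (1 − 0.30256) = 289.4.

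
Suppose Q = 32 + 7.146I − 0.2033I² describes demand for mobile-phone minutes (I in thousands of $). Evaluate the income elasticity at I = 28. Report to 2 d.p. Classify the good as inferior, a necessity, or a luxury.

At I = 28: Q = 72.7008.
dQ/dI = 7.146 − 0.4066I = -4.23880.
η = (dQ/dI)·(I/Q) = -4.23880 × (28/72.7008) = -1.63.
η < 0 ⇒ inferior good.

-1.63 (inferior good)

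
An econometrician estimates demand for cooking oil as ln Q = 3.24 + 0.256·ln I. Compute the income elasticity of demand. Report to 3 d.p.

0.256

In a log-linear demand, the coefficient on ln I is the income elasticity.
So η = 0.256.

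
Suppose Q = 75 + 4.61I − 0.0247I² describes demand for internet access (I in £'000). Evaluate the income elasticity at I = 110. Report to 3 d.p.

-0.320

At I = 110: Q = 283.2300.
dQ/dI = 4.61 − 0.0494I = -0.82400.
η = (dQ/dI)·(I/Q) = -0.82400 × (110/283.2300) = -0.320.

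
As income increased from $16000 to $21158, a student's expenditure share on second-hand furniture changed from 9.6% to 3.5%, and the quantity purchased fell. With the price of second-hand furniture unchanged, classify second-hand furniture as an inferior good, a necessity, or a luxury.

inferior good

Quantity demanded falls as income rises, so η < 0.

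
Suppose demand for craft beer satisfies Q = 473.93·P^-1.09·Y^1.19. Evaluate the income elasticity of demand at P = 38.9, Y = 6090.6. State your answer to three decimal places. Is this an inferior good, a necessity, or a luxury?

1.190 (luxury)

For a multiplicative demand Q = A·P^α·Y^β, the income elasticity is β everywhere.
Here β = 1.19, so η = 1.190.
Since η > 1, this is a luxury.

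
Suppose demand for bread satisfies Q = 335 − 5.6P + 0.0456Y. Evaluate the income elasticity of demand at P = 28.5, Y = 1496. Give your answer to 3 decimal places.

0.280

At P = 28.5, Y = 1496: Q = 243.618.
Holding P constant, ∂Q/∂Y = 0.0456.
η_Y = (∂Q/∂Y)·(Y/Q) = 0.0456 × (1496/243.618) = 0.280.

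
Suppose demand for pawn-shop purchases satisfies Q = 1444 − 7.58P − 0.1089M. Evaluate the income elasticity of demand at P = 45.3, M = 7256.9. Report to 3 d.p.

At P = 45.3, M = 7256.9: Q = 310.350.
Holding P constant, ∂Q/∂M = −0.1089.
η_M = (∂Q/∂M)·(M/Q) = -0.1089 × (7256.9/310.350) = -2.546.

-2.546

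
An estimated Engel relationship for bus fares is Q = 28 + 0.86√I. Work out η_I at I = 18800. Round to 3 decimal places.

At I = 18800: Q = 145.917.
dQ/dI = 0.86/(2√I) = 0.0031361 at this income.
η = (dQ/dI)·(I/Q) = 0.0031361 × (18800/145.917) = 0.404.

0.404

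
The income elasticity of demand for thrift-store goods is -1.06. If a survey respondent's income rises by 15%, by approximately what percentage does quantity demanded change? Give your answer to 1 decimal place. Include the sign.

-15.9%

%ΔQ ≈ η × %ΔI = -1.06 × 15% = -15.9%.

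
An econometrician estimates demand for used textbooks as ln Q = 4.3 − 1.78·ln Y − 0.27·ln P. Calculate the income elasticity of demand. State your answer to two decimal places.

In a log-linear demand, the coefficient on ln Y is the income elasticity.
So η = -1.78.

-1.78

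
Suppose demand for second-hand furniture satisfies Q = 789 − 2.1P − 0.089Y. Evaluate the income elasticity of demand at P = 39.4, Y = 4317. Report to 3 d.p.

At P = 39.4, Y = 4317: Q = 322.047.
Holding P constant, ∂Q/∂Y = −0.089.
η_Y = (∂Q/∂Y)·(Y/Q) = -0.089 × (4317/322.047) = -1.193.

-1.193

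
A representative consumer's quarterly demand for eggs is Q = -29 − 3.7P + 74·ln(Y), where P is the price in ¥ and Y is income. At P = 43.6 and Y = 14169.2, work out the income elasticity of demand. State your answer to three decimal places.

At P = 43.6, Y = 14169.2: Q = 517.033.
Holding P constant, ∂Q/∂Y = 74/Y = 0.0052226.
η_Y = (∂Q/∂Y)·(Y/Q) = 0.0052226 × (14169.2/517.033) = 0.143.

0.143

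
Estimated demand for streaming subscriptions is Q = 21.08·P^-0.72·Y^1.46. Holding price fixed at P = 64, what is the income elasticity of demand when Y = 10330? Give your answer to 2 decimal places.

For a multiplicative demand Q = A·P^α·Y^β, the income elasticity is β everywhere.
Here β = 1.46, so η = 1.46.

1.46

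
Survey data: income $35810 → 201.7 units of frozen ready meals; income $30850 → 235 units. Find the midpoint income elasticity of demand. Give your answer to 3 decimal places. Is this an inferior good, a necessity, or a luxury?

ΔQ = 235 − 201.7 = 33.3; midpoint Q̄ = (201.7 + 235)/2 = 218.35.
ΔI = 30850 − 35810 = -4960; midpoint Ī = (35810 + 30850)/2 = 33330.
η = (ΔQ/Q̄) ÷ (ΔI/Ī) = (33.3/218.35) ÷ (-4960/33330) = -1.025.
η < 0 ⇒ inferior good.

-1.025 (inferior good)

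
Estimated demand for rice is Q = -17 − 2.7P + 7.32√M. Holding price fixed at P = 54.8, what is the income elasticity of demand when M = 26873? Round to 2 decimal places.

At P = 54.8, M = 26873: Q = 1035.007.
Holding P constant, ∂Q/∂M = 7.32/(2√M) = 0.0223266.
η_M = (∂Q/∂M)·(M/Q) = 0.0223266 × (26873/1035.007) = 0.58.

0.58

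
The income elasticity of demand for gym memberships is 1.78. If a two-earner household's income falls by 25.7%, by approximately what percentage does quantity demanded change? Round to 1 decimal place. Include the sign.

%ΔQ ≈ η × %ΔI = 1.78 × (-25.7%) = -45.7%.

-45.7%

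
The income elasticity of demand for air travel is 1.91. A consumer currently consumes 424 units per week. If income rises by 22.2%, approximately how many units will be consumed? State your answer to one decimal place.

%ΔQ ≈ η × %ΔI = 1.91 × 22.2% = 42.402%.
New Q ≈ 424 × (1 + 0.42402) = 603.8.

603.8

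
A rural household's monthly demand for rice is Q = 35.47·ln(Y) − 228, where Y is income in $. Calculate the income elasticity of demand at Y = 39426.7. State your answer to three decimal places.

At Y = 39426.7: Q = 147.351.
dQ/dY = 35.47/Y = 0.000899644 at this income.
η = (dQ/dY)·(Y/Q) = 0.000899644 × (39426.7/147.351) = 0.241.

0.241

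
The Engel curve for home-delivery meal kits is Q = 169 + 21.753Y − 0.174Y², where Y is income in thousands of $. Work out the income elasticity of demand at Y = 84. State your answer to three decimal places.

-0.817

At Y = 84: Q = 768.5080.
dQ/dY = 21.753 − 0.348Y = -7.47900.
η = (dQ/dY)·(Y/Q) = -7.47900 × (84/768.5080) = -0.817.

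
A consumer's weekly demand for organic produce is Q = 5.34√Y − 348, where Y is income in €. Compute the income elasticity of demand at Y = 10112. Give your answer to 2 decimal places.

At Y = 10112: Q = 188.982.
dQ/dY = 5.34/(2√Y) = 0.0265517 at this income.
η = (dQ/dY)·(Y/Q) = 0.0265517 × (10112/188.982) = 1.42.

1.42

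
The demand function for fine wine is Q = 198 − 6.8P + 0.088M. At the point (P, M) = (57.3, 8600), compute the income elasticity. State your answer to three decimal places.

At P = 57.3, M = 8600: Q = 565.160.
Holding P constant, ∂Q/∂M = 0.088.
η_M = (∂Q/∂M)·(M/Q) = 0.088 × (8600/565.160) = 1.339.

1.339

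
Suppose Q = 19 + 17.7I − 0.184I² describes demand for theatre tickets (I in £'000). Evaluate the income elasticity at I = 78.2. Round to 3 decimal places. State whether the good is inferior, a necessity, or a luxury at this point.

-3.117 (inferior good)

At I = 78.2: Q = 277.9358.
dQ/dI = 17.7 − 0.368I = -11.07760.
η = (dQ/dI)·(I/Q) = -11.07760 × (78.2/277.9358) = -3.117.
η < 0 ⇒ inferior good.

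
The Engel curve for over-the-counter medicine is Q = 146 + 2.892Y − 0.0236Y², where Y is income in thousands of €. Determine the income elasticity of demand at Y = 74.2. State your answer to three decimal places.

-0.196

At Y = 74.2: Q = 230.6533.
dQ/dY = 2.892 − 0.0472Y = -0.61024.
η = (dQ/dY)·(Y/Q) = -0.61024 × (74.2/230.6533) = -0.196.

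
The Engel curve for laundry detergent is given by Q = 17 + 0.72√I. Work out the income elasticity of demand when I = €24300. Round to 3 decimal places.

0.434

At I = 24300: Q = 129.237.
dQ/dI = 0.72/(2√I) = 0.0023094 at this income.
η = (dQ/dI)·(I/Q) = 0.0023094 × (24300/129.237) = 0.434.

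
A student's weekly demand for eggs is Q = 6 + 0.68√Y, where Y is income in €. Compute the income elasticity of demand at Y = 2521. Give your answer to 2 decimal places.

At Y = 2521: Q = 40.143.
dQ/dY = 0.68/(2√Y) = 0.00677162 at this income.
η = (dQ/dY)·(Y/Q) = 0.00677162 × (2521/40.143) = 0.43.

0.43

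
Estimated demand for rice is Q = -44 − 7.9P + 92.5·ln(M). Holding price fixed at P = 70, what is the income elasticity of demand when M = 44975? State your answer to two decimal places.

0.23

At P = 70, M = 44975: Q = 394.032.
Holding P constant, ∂Q/∂M = 92.5/M = 0.0020567.
η_M = (∂Q/∂M)·(M/Q) = 0.0020567 × (44975/394.032) = 0.23.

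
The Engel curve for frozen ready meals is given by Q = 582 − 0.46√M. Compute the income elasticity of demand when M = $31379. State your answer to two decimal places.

At M = 31379: Q = 500.515.
dQ/dM = -0.46/(2√M) = -0.0012984 at this income.
η = (dQ/dM)·(M/Q) = -0.0012984 × (31379/500.515) = -0.08.

-0.08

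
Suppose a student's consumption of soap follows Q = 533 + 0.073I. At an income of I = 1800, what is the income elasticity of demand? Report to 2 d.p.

0.20

At I = 1800: Q = 664.400.
dQ/dI = 0.073.
η = (dQ/dI)·(I/Q) = 0.073 × (1800/664.400) = 0.20.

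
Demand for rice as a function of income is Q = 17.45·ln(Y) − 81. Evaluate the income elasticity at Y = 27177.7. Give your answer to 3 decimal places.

At Y = 27177.7: Q = 97.167.
dQ/dY = 17.45/Y = 0.000642071 at this income.
η = (dQ/dY)·(Y/Q) = 0.000642071 × (27177.7/97.167) = 0.180.

0.180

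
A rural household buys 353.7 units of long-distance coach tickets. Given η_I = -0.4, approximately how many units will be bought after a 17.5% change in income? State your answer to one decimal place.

328.9

%ΔQ ≈ η × %ΔI = -0.4 × 17.5% = -7%.
New Q ≈ 353.7 × (1 − 0.07) = 328.9.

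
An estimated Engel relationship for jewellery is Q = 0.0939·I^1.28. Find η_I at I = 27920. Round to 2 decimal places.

For Q = A·I^β the income elasticity is constant and equal to β.
Here β = 1.28, so η = 1.28.

1.28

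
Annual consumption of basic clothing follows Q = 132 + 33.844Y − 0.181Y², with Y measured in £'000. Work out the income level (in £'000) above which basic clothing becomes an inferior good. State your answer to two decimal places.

dQ/dY = 33.844 − 0.362Y.
The good is inferior where dQ/dY < 0. Setting dQ/dY = 0 gives Y = 33.844 / 0.362 = 93.49.

93.49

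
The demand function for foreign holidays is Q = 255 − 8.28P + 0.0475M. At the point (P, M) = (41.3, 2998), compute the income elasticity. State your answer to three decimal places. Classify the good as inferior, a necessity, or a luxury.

At P = 41.3, M = 2998: Q = 55.441.
Holding P constant, ∂Q/∂M = 0.0475.
η_M = (∂Q/∂M)·(M/Q) = 0.0475 × (2998/55.441) = 2.569.
Since η > 1, this is a luxury.

2.569 (luxury)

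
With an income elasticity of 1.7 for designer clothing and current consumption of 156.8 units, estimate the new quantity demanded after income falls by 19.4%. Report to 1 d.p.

%ΔQ ≈ η × %ΔI = 1.7 × (-19.4%) = -32.98%.
New Q ≈ 156.8 × (1 − 0.3298) = 105.1.

105.1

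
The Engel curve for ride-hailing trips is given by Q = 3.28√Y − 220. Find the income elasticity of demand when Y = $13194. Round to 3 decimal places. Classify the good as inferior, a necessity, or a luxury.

At Y = 13194: Q = 156.758.
dQ/dY = 3.28/(2√Y) = 0.0142776 at this income.
η = (dQ/dY)·(Y/Q) = 0.0142776 × (13194/156.758) = 1.202.
Since η > 1, the good is a luxury.

1.202 (luxury)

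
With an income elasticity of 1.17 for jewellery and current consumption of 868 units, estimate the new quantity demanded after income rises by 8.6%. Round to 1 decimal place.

%ΔQ ≈ η × %ΔI = 1.17 × 8.6% = 10.062%.
New Q ≈ 868 × (1 + 0.10062) = 955.3.

955.3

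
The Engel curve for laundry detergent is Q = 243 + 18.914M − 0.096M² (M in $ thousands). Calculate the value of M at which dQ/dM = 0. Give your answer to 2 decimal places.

dQ/dM = 18.914 − 0.192M.
The good is inferior where dQ/dM < 0. Setting dQ/dM = 0 gives M = 18.914 / 0.192 = 98.51.

98.51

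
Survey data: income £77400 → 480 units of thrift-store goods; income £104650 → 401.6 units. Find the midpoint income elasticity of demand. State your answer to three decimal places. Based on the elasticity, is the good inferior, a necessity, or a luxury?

-0.594 (inferior good)

ΔQ = 401.6 − 480 = -78.4; midpoint Q̄ = (480 + 401.6)/2 = 440.8.
ΔI = 104650 − 77400 = 27250; midpoint Ī = (77400 + 104650)/2 = 91025.
η = (ΔQ/Q̄) ÷ (ΔI/Ī) = (-78.4/440.8) ÷ (27250/91025) = -0.594.
η < 0 ⇒ inferior good.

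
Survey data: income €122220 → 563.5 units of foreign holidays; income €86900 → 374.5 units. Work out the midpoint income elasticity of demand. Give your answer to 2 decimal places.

1.19

ΔQ = 374.5 − 563.5 = -189; midpoint Q̄ = (563.5 + 374.5)/2 = 469.
ΔI = 86900 − 122220 = -35320; midpoint Ī = (122220 + 86900)/2 = 104560.
η = (ΔQ/Q̄) ÷ (ΔI/Ī) = (-189/469) ÷ (-35320/104560) = 1.19.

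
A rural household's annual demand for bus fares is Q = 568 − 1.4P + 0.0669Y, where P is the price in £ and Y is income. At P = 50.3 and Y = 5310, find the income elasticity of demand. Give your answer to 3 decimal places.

At P = 50.3, Y = 5310: Q = 852.819.
Holding P constant, ∂Q/∂Y = 0.0669.
η_Y = (∂Q/∂Y)·(Y/Q) = 0.0669 × (5310/852.819) = 0.417.

0.417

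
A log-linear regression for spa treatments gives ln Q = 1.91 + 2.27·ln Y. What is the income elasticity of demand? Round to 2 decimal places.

In a log-linear demand, the coefficient on ln Y is the income elasticity.
So η = 2.27.

2.27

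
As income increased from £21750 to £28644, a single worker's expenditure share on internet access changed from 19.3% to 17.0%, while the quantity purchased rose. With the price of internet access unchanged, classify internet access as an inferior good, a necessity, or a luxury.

necessity

Quantity rises but the budget share falls as income rises, so 0 < η < 1.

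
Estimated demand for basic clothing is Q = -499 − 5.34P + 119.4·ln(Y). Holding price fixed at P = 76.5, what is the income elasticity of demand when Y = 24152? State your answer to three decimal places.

At P = 76.5, Y = 24152: Q = 297.489.
Holding P constant, ∂Q/∂Y = 119.4/Y = 0.00494369.
η_Y = (∂Q/∂Y)·(Y/Q) = 0.00494369 × (24152/297.489) = 0.401.

0.401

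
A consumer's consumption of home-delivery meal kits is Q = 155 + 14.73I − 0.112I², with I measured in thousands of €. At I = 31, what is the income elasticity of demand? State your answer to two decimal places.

At I = 31: Q = 503.9980.
dQ/dI = 14.73 − 0.224I = 7.78600.
η = (dQ/dI)·(I/Q) = 7.78600 × (31/503.9980) = 0.48.

0.48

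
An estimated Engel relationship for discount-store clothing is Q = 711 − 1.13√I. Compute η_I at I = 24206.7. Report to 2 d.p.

At I = 24206.7: Q = 535.189.
dQ/dI = -1.13/(2√I) = -0.00363145 at this income.
η = (dQ/dI)·(I/Q) = -0.00363145 × (24206.7/535.189) = -0.16.

-0.16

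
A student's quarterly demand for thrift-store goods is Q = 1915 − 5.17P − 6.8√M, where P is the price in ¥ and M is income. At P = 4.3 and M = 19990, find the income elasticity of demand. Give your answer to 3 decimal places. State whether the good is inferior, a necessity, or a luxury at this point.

At P = 4.3, M = 19990: Q = 931.344.
Holding P constant, ∂Q/∂M = -6.8/(2√M) = -0.0240476.
η_M = (∂Q/∂M)·(M/Q) = -0.0240476 × (19990/931.344) = -0.516.
Since η < 0, this is an inferior good.

-0.516 (inferior good)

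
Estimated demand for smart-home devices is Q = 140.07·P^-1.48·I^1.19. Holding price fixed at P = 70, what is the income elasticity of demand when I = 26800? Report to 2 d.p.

For a multiplicative demand Q = A·P^α·I^β, the income elasticity is β everywhere.
Here β = 1.19, so η = 1.19.

1.19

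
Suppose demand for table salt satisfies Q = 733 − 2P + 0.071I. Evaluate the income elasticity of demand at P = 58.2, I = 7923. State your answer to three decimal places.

At P = 58.2, I = 7923: Q = 1179.133.
Holding P constant, ∂Q/∂I = 0.071.
η_I = (∂Q/∂I)·(I/Q) = 0.071 × (7923/1179.133) = 0.477.

0.477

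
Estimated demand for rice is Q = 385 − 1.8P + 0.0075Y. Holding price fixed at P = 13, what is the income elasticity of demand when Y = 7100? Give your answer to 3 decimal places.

At P = 13, Y = 7100: Q = 414.850.
Holding P constant, ∂Q/∂Y = 0.0075.
η_Y = (∂Q/∂Y)·(Y/Q) = 0.0075 × (7100/414.850) = 0.128.

0.128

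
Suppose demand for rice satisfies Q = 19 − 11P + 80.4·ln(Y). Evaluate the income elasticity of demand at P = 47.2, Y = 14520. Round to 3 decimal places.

At P = 47.2, Y = 14520: Q = 270.296.
Holding P constant, ∂Q/∂Y = 80.4/Y = 0.00553719.
η_Y = (∂Q/∂Y)·(Y/Q) = 0.00553719 × (14520/270.296) = 0.297.

0.297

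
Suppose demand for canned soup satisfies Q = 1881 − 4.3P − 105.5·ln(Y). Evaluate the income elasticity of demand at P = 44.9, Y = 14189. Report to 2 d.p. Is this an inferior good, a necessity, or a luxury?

-0.16 (inferior good)

At P = 44.9, Y = 14189: Q = 679.327.
Holding P constant, ∂Q/∂Y = -105.5/Y = -0.00743534.
η_Y = (∂Q/∂Y)·(Y/Q) = -0.00743534 × (14189/679.327) = -0.16.
Since η < 0, this is an inferior good.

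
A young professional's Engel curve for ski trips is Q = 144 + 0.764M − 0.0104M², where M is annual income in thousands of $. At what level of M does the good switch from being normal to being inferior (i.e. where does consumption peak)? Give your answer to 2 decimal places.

36.73

dQ/dM = 0.764 − 0.0208M.
The good is inferior where dQ/dM < 0. Setting dQ/dM = 0 gives M = 0.764 / 0.0208 = 36.73.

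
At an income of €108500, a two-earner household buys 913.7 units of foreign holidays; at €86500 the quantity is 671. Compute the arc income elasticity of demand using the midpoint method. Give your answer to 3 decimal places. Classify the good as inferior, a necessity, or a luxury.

1.357 (luxury)

ΔQ = 671 − 913.7 = -242.7; midpoint Q̄ = (913.7 + 671)/2 = 792.35.
ΔI = 86500 − 108500 = -22000; midpoint Ī = (108500 + 86500)/2 = 97500.
η = (ΔQ/Q̄) ÷ (ΔI/Ī) = (-242.7/792.35) ÷ (-22000/97500) = 1.357.
η > 1 ⇒ luxury.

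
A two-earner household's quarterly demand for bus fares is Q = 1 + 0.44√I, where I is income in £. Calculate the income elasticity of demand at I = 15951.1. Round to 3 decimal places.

At I = 15951.1: Q = 56.571.
dQ/dI = 0.44/(2√I) = 0.00174192 at this income.
η = (dQ/dI)·(I/Q) = 0.00174192 × (15951.1/56.571) = 0.491.

0.491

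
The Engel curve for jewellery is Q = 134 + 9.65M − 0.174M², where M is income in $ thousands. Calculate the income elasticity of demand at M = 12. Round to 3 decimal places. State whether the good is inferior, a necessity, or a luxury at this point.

At M = 12: Q = 224.7440.
dQ/dM = 9.65 − 0.348M = 5.47400.
η = (dQ/dM)·(M/Q) = 5.47400 × (12/224.7440) = 0.292.
0 < η < 1 ⇒ necessity.

0.292 (necessity)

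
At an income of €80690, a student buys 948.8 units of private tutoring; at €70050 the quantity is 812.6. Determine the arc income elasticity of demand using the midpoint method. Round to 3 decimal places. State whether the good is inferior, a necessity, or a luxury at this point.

ΔQ = 812.6 − 948.8 = -136.2; midpoint Q̄ = (948.8 + 812.6)/2 = 880.7.
ΔI = 70050 − 80690 = -10640; midpoint Ī = (80690 + 70050)/2 = 75370.
η = (ΔQ/Q̄) ÷ (ΔI/Ī) = (-136.2/880.7) ÷ (-10640/75370) = 1.095.
η > 1 ⇒ luxury.

1.095 (luxury)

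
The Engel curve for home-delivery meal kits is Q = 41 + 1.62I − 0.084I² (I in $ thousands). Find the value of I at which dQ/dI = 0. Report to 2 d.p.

dQ/dI = 1.62 − 0.168I.
The good is inferior where dQ/dI < 0. Setting dQ/dI = 0 gives I = 1.62 / 0.168 = 9.64.

9.64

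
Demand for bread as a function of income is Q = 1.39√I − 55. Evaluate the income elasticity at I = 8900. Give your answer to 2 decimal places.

0.86

At I = 8900: Q = 76.132.
dQ/dI = 1.39/(2√I) = 0.00736699 at this income.
η = (dQ/dI)·(I/Q) = 0.00736699 × (8900/76.132) = 0.86.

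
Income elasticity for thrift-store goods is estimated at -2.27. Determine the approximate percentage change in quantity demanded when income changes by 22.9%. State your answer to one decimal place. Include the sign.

%ΔQ ≈ η × %ΔI = -2.27 × 22.9% = -52.0%.

-52.0%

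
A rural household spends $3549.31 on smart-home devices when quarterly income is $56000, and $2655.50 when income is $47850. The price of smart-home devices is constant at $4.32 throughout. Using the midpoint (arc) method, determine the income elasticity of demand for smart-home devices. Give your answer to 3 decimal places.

1.836

With a constant price, Q₁ = 3549.31/4.32 = 821.600 and Q₂ = 2655.50/4.32 = 614.699 (equivalently, work directly with expenditure since P cancels).
Midpoint %ΔQ = (2655.50 − 3549.31)/3102.41 = -0.28810; midpoint %ΔI = (47850 − 56000)/51925 = -0.15696.
η = -0.28810 / -0.15696 = 1.836.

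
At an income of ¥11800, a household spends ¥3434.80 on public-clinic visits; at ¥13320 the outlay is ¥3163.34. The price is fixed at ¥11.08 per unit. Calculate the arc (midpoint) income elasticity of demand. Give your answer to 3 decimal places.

With a constant price, Q₁ = 3434.80/11.08 = 310.000 and Q₂ = 3163.34/11.08 = 285.500 (equivalently, work directly with expenditure since P cancels).
Midpoint %ΔQ = (3163.34 − 3434.80)/3299.07 = -0.08228; midpoint %ΔI = (13320 − 11800)/12560 = 0.12102.
η = -0.08228 / 0.12102 = -0.680.

-0.680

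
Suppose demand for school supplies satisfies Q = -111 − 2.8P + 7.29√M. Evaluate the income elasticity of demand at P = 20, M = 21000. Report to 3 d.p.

0.594

At P = 20, M = 21000: Q = 889.421.
Holding P constant, ∂Q/∂M = 7.29/(2√M) = 0.0251529.
η_M = (∂Q/∂M)·(M/Q) = 0.0251529 × (21000/889.421) = 0.594.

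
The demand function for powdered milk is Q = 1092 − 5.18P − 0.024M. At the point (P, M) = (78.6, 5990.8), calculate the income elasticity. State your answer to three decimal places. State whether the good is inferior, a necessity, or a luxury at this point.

At P = 78.6, M = 5990.8: Q = 541.073.
Holding P constant, ∂Q/∂M = −0.024.
η_M = (∂Q/∂M)·(M/Q) = -0.024 × (5990.8/541.073) = -0.266.
Since η < 0, this is an inferior good.

-0.266 (inferior good)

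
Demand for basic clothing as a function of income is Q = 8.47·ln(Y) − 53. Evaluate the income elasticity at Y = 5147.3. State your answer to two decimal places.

0.44

At Y = 5147.3: Q = 19.387.
dQ/dY = 8.47/Y = 0.00164552 at this income.
η = (dQ/dY)·(Y/Q) = 0.00164552 × (5147.3/19.387) = 0.44.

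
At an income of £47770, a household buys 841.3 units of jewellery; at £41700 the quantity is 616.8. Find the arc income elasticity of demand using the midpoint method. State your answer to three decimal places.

2.269

ΔQ = 616.8 − 841.3 = -224.5; midpoint Q̄ = (841.3 + 616.8)/2 = 729.05.
ΔI = 41700 − 47770 = -6070; midpoint Ī = (47770 + 41700)/2 = 44735.
η = (ΔQ/Q̄) ÷ (ΔI/Ī) = (-224.5/729.05) ÷ (-6070/44735) = 2.269.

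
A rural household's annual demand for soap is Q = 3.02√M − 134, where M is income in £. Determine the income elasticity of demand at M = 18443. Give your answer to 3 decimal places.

At M = 18443: Q = 276.131.
dQ/dM = 3.02/(2√M) = 0.0111189 at this income.
η = (dQ/dM)·(M/Q) = 0.0111189 × (18443/276.131) = 0.743.

0.743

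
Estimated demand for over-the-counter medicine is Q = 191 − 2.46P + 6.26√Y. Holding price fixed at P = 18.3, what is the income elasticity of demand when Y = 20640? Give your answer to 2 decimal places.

At P = 18.3, Y = 20640: Q = 1045.333.
Holding P constant, ∂Q/∂Y = 6.26/(2√Y) = 0.0217866.
η_Y = (∂Q/∂Y)·(Y/Q) = 0.0217866 × (20640/1045.333) = 0.43.

0.43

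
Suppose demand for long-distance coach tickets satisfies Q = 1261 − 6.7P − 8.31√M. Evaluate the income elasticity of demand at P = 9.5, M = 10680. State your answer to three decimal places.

-1.268

At P = 9.5, M = 10680: Q = 338.561.
Holding P constant, ∂Q/∂M = -8.31/(2√M) = -0.0402055.
η_M = (∂Q/∂M)·(M/Q) = -0.0402055 × (10680/338.561) = -1.268.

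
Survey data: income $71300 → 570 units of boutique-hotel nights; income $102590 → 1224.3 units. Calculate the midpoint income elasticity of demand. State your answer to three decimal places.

2.027

ΔQ = 1224.3 − 570 = 654.3; midpoint Q̄ = (570 + 1224.3)/2 = 897.15.
ΔI = 102590 − 71300 = 31290; midpoint Ī = (71300 + 102590)/2 = 86945.
η = (ΔQ/Q̄) ÷ (ΔI/Ī) = (654.3/897.15) ÷ (31290/86945) = 2.027.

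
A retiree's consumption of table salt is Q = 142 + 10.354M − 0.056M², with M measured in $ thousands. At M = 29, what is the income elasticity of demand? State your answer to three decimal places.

0.521

At M = 29: Q = 395.1700.
dQ/dM = 10.354 − 0.112M = 7.10600.
η = (dQ/dM)·(M/Q) = 7.10600 × (29/395.1700) = 0.521.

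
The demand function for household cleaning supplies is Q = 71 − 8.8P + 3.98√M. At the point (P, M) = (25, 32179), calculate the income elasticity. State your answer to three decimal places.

At P = 25, M = 32179: Q = 564.953.
Holding P constant, ∂Q/∂M = 3.98/(2√M) = 0.0110935.
η_M = (∂Q/∂M)·(M/Q) = 0.0110935 × (32179/564.953) = 0.632.

0.632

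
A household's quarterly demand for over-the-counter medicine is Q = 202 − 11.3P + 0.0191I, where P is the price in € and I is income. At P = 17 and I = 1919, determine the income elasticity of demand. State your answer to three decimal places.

At P = 17, I = 1919: Q = 46.553.
Holding P constant, ∂Q/∂I = 0.0191.
η_I = (∂Q/∂I)·(I/Q) = 0.0191 × (1919/46.553) = 0.787.

0.787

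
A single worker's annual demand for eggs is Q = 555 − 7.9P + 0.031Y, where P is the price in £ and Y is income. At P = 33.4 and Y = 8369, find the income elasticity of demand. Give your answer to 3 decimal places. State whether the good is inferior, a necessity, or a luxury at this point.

At P = 33.4, Y = 8369: Q = 550.579.
Holding P constant, ∂Q/∂Y = 0.031.
η_Y = (∂Q/∂Y)·(Y/Q) = 0.031 × (8369/550.579) = 0.471.
Since 0 < η < 1, this is a necessity.

0.471 (necessity)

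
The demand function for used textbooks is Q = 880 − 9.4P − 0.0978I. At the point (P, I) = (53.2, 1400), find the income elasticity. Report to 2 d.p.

-0.56

At P = 53.2, I = 1400: Q = 243.000.
Holding P constant, ∂Q/∂I = −0.0978.
η_I = (∂Q/∂I)·(I/Q) = -0.0978 × (1400/243.000) = -0.56.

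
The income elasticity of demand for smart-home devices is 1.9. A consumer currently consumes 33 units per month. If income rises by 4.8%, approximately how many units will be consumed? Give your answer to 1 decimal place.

36.0

%ΔQ ≈ η × %ΔI = 1.9 × 4.8% = 9.12%.
New Q ≈ 33 × (1 + 0.0912) = 36.0.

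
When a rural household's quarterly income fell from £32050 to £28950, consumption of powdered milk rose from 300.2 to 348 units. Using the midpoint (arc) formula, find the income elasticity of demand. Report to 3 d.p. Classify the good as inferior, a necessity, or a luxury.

ΔQ = 348 − 300.2 = 47.8; midpoint Q̄ = (300.2 + 348)/2 = 324.1.
ΔI = 28950 − 32050 = -3100; midpoint Ī = (32050 + 28950)/2 = 30500.
η = (ΔQ/Q̄) ÷ (ΔI/Ī) = (47.8/324.1) ÷ (-3100/30500) = -1.451.
η < 0 ⇒ inferior good.

-1.451 (inferior good)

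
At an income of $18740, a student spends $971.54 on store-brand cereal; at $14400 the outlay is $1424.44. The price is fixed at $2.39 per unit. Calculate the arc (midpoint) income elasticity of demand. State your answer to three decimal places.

-1.443

With a constant price, Q₁ = 971.54/2.39 = 406.502 and Q₂ = 1424.44/2.39 = 596.000 (equivalently, work directly with expenditure since P cancels).
Midpoint %ΔQ = (1424.44 − 971.54)/1197.99 = 0.37805; midpoint %ΔI = (14400 − 18740)/16570 = -0.26192.
η = 0.37805 / -0.26192 = -1.443.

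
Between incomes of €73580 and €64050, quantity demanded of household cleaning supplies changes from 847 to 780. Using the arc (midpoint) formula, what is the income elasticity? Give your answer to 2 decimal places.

ΔQ = 780 − 847 = -67; midpoint Q̄ = (847 + 780)/2 = 813.5.
ΔI = 64050 − 73580 = -9530; midpoint Ī = (73580 + 64050)/2 = 68815.
η = (ΔQ/Q̄) ÷ (ΔI/Ī) = (-67/813.5) ÷ (-9530/68815) = 0.59.

0.59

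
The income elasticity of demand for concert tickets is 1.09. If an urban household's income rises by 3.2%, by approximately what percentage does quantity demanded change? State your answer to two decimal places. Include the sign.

3.49%

%ΔQ ≈ η × %ΔI = 1.09 × 3.2% = 3.49%.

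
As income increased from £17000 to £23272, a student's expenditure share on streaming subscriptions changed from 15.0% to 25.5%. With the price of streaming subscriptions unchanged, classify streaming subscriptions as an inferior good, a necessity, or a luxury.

The budget share rises as income rises, so η > 1.

luxury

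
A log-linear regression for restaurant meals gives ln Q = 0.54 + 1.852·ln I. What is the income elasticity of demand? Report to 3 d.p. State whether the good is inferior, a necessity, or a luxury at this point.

1.852 (luxury)

In a log-linear demand, the coefficient on ln I is the income elasticity.
So η = 1.852.
η > 1 ⇒ luxury.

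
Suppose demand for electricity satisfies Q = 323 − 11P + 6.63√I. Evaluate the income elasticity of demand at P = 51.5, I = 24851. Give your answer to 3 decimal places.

At P = 51.5, I = 24851: Q = 801.666.
Holding P constant, ∂Q/∂I = 6.63/(2√I) = 0.0210287.
η_I = (∂Q/∂I)·(I/Q) = 0.0210287 × (24851/801.666) = 0.652.

0.652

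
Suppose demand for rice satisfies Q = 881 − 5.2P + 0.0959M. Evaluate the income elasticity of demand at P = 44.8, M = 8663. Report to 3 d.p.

At P = 44.8, M = 8663: Q = 1478.822.
Holding P constant, ∂Q/∂M = 0.0959.
η_M = (∂Q/∂M)·(M/Q) = 0.0959 × (8663/1478.822) = 0.562.

0.562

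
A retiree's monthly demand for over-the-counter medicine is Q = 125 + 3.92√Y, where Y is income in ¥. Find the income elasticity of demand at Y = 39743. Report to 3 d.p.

At Y = 39743: Q = 906.477.
dQ/dY = 3.92/(2√Y) = 0.00983164 at this income.
η = (dQ/dY)·(Y/Q) = 0.00983164 × (39743/906.477) = 0.431.

0.431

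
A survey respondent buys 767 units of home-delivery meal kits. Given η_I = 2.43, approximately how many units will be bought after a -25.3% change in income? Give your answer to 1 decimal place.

295.5

%ΔQ ≈ η × %ΔI = 2.43 × (-25.3%) = -61.479%.
New Q ≈ 767 × (1 − 0.61479) = 295.5.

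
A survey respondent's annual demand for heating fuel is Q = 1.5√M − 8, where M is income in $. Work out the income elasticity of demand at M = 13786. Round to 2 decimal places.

At M = 13786: Q = 168.121.
dQ/dM = 1.5/(2√M) = 0.00638766 at this income.
η = (dQ/dM)·(M/Q) = 0.00638766 × (13786/168.121) = 0.52.

0.52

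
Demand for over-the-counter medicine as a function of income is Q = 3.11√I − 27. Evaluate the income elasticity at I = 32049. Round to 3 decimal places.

0.525

At I = 32049: Q = 529.759.
dQ/dI = 3.11/(2√I) = 0.00868607 at this income.
η = (dQ/dI)·(I/Q) = 0.00868607 × (32049/529.759) = 0.525.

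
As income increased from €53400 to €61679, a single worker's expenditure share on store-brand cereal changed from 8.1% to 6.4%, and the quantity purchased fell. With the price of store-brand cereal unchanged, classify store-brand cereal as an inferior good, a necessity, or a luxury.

inferior good

Quantity demanded falls as income rises, so η < 0.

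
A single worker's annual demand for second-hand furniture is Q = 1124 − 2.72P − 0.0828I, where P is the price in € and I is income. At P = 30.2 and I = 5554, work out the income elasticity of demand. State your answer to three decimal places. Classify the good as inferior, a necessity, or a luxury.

-0.790 (inferior good)

At P = 30.2, I = 5554: Q = 581.985.
Holding P constant, ∂Q/∂I = −0.0828.
η_I = (∂Q/∂I)·(I/Q) = -0.0828 × (5554/581.985) = -0.790.
Since η < 0, this is an inferior good.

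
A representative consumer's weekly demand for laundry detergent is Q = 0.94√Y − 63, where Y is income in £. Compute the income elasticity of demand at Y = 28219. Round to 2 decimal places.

At Y = 28219: Q = 94.906.
dQ/dY = 0.94/(2√Y) = 0.00279787 at this income.
η = (dQ/dY)·(Y/Q) = 0.00279787 × (28219/94.906) = 0.83.

0.83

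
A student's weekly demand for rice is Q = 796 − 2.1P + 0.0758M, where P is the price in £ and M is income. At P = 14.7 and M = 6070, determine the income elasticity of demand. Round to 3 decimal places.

At P = 14.7, M = 6070: Q = 1225.236.
Holding P constant, ∂Q/∂M = 0.0758.
η_M = (∂Q/∂M)·(M/Q) = 0.0758 × (6070/1225.236) = 0.376.

0.376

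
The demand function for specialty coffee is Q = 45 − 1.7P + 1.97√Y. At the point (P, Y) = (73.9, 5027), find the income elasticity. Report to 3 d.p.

At P = 73.9, Y = 5027: Q = 59.046.
Holding P constant, ∂Q/∂Y = 1.97/(2√Y) = 0.0138925.
η_Y = (∂Q/∂Y)·(Y/Q) = 0.0138925 × (5027/59.046) = 1.183.

1.183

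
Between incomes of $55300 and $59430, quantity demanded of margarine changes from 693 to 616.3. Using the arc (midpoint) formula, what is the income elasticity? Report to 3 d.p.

ΔQ = 616.3 − 693 = -76.7; midpoint Q̄ = (693 + 616.3)/2 = 654.65.
ΔI = 59430 − 55300 = 4130; midpoint Ī = (55300 + 59430)/2 = 57365.
η = (ΔQ/Q̄) ÷ (ΔI/Ī) = (-76.7/654.65) ÷ (4130/57365) = -1.627.

-1.627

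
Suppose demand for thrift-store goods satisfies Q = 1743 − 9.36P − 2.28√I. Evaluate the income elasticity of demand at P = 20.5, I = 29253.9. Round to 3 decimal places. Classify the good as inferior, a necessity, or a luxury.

At P = 20.5, I = 29253.9: Q = 1161.154.
Holding P constant, ∂Q/∂I = -2.28/(2√I) = -0.0066652.
η_I = (∂Q/∂I)·(I/Q) = -0.0066652 × (29253.9/1161.154) = -0.168.
Since η < 0, this is an inferior good.

-0.168 (inferior good)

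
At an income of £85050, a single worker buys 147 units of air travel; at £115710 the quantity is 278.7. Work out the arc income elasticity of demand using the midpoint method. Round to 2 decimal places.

2.03

ΔQ = 278.7 − 147 = 131.7; midpoint Q̄ = (147 + 278.7)/2 = 212.85.
ΔI = 115710 − 85050 = 30660; midpoint Ī = (85050 + 115710)/2 = 100380.
η = (ΔQ/Q̄) ÷ (ΔI/Ī) = (131.7/212.85) ÷ (30660/100380) = 2.03.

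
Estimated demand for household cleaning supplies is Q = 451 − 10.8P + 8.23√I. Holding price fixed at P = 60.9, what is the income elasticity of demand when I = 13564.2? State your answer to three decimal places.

At P = 60.9, I = 13564.2: Q = 751.791.
Holding P constant, ∂Q/∂I = 8.23/(2√I) = 0.0353324.
η_I = (∂Q/∂I)·(I/Q) = 0.0353324 × (13564.2/751.791) = 0.637.

0.637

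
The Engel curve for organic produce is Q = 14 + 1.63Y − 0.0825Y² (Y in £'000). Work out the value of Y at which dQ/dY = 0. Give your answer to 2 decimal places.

dQ/dY = 1.63 − 0.165Y.
The good is inferior where dQ/dY < 0. Setting dQ/dY = 0 gives Y = 1.63 / 0.165 = 9.88.

9.88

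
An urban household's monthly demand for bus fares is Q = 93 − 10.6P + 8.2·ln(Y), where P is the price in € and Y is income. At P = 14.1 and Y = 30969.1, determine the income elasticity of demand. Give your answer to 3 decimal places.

0.289

At P = 14.1, Y = 30969.1: Q = 28.334.
Holding P constant, ∂Q/∂Y = 8.2/Y = 0.00026478.
η_Y = (∂Q/∂Y)·(Y/Q) = 0.00026478 × (30969.1/28.334) = 0.289.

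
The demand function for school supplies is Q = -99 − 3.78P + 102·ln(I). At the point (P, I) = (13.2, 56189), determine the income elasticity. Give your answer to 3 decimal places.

0.106

At P = 13.2, I = 56189: Q = 966.625.
Holding P constant, ∂Q/∂I = 102/I = 0.0018153.
η_I = (∂Q/∂I)·(I/Q) = 0.0018153 × (56189/966.625) = 0.106.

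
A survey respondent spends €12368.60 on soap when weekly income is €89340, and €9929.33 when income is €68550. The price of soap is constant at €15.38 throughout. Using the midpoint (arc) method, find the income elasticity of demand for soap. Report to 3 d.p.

0.831

With a constant price, Q₁ = 12368.60/15.38 = 804.200 and Q₂ = 9929.33/15.38 = 645.600 (equivalently, work directly with expenditure since P cancels).
Midpoint %ΔQ = (9929.33 − 12368.60)/11148.97 = -0.21879; midpoint %ΔI = (68550 − 89340)/78945 = -0.26335.
η = -0.21879 / -0.26335 = 0.831.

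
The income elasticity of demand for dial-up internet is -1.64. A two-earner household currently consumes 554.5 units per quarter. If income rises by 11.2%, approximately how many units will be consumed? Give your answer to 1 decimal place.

%ΔQ ≈ η × %ΔI = -1.64 × 11.2% = -18.368%.
New Q ≈ 554.5 × (1 − 0.18368) = 452.6.

452.6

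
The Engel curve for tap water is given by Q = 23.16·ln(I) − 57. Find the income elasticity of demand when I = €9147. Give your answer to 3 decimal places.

0.150

At I = 9147: Q = 154.247.
dQ/dI = 23.16/I = 0.00253198 at this income.
η = (dQ/dI)·(I/Q) = 0.00253198 × (9147/154.247) = 0.150.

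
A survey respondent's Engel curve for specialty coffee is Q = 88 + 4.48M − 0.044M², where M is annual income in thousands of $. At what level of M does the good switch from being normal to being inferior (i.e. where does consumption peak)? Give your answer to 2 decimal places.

dQ/dM = 4.48 − 0.088M.
The good is inferior where dQ/dM < 0. Setting dQ/dM = 0 gives M = 4.48 / 0.088 = 50.91.

50.91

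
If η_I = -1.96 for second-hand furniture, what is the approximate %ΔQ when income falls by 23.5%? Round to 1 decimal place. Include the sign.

46.1%

%ΔQ ≈ η × %ΔI = -1.96 × (-23.5%) = 46.1%.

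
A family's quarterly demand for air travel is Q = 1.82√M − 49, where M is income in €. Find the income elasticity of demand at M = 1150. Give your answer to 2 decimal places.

2.43

At M = 1150: Q = 12.719.
dQ/dM = 1.82/(2√M) = 0.0268344 at this income.
η = (dQ/dM)·(M/Q) = 0.0268344 × (1150/12.719) = 2.43.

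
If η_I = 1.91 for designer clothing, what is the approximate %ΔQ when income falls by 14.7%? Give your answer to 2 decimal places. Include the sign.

%ΔQ ≈ η × %ΔI = 1.91 × (-14.7%) = -28.08%.

-28.08%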